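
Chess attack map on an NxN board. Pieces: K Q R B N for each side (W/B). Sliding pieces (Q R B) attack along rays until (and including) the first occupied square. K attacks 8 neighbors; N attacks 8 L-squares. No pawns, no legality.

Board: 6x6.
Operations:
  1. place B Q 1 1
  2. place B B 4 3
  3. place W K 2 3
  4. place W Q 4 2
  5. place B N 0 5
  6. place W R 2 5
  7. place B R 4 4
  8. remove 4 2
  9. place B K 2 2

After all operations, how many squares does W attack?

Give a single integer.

Op 1: place BQ@(1,1)
Op 2: place BB@(4,3)
Op 3: place WK@(2,3)
Op 4: place WQ@(4,2)
Op 5: place BN@(0,5)
Op 6: place WR@(2,5)
Op 7: place BR@(4,4)
Op 8: remove (4,2)
Op 9: place BK@(2,2)
Per-piece attacks for W:
  WK@(2,3): attacks (2,4) (2,2) (3,3) (1,3) (3,4) (3,2) (1,4) (1,2)
  WR@(2,5): attacks (2,4) (2,3) (3,5) (4,5) (5,5) (1,5) (0,5) [ray(0,-1) blocked at (2,3); ray(-1,0) blocked at (0,5)]
Union (14 distinct): (0,5) (1,2) (1,3) (1,4) (1,5) (2,2) (2,3) (2,4) (3,2) (3,3) (3,4) (3,5) (4,5) (5,5)

Answer: 14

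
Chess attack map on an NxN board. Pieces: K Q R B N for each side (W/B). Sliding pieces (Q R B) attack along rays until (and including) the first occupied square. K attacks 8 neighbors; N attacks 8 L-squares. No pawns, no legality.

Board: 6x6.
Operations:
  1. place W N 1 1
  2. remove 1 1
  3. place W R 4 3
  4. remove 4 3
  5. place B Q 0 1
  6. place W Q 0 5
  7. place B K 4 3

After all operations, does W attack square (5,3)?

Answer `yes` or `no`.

Op 1: place WN@(1,1)
Op 2: remove (1,1)
Op 3: place WR@(4,3)
Op 4: remove (4,3)
Op 5: place BQ@(0,1)
Op 6: place WQ@(0,5)
Op 7: place BK@(4,3)
Per-piece attacks for W:
  WQ@(0,5): attacks (0,4) (0,3) (0,2) (0,1) (1,5) (2,5) (3,5) (4,5) (5,5) (1,4) (2,3) (3,2) (4,1) (5,0) [ray(0,-1) blocked at (0,1)]
W attacks (5,3): no

Answer: no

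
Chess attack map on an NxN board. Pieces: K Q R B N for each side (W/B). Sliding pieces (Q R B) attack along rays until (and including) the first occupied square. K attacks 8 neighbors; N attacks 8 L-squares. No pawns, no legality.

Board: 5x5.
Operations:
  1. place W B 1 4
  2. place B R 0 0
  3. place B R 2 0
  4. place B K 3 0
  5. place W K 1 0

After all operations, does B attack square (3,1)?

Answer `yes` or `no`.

Op 1: place WB@(1,4)
Op 2: place BR@(0,0)
Op 3: place BR@(2,0)
Op 4: place BK@(3,0)
Op 5: place WK@(1,0)
Per-piece attacks for B:
  BR@(0,0): attacks (0,1) (0,2) (0,3) (0,4) (1,0) [ray(1,0) blocked at (1,0)]
  BR@(2,0): attacks (2,1) (2,2) (2,3) (2,4) (3,0) (1,0) [ray(1,0) blocked at (3,0); ray(-1,0) blocked at (1,0)]
  BK@(3,0): attacks (3,1) (4,0) (2,0) (4,1) (2,1)
B attacks (3,1): yes

Answer: yes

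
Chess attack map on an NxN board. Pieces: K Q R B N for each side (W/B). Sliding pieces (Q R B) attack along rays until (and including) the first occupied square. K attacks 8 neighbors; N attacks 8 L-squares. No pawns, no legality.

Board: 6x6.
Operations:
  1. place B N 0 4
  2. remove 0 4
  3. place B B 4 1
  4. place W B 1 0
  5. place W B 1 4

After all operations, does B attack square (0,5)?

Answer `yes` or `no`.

Op 1: place BN@(0,4)
Op 2: remove (0,4)
Op 3: place BB@(4,1)
Op 4: place WB@(1,0)
Op 5: place WB@(1,4)
Per-piece attacks for B:
  BB@(4,1): attacks (5,2) (5,0) (3,2) (2,3) (1,4) (3,0) [ray(-1,1) blocked at (1,4)]
B attacks (0,5): no

Answer: no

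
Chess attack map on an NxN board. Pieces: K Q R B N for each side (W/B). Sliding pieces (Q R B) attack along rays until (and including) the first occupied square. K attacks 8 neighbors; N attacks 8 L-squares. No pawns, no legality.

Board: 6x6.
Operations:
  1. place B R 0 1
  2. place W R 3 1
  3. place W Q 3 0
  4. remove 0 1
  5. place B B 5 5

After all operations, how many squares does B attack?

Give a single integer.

Answer: 5

Derivation:
Op 1: place BR@(0,1)
Op 2: place WR@(3,1)
Op 3: place WQ@(3,0)
Op 4: remove (0,1)
Op 5: place BB@(5,5)
Per-piece attacks for B:
  BB@(5,5): attacks (4,4) (3,3) (2,2) (1,1) (0,0)
Union (5 distinct): (0,0) (1,1) (2,2) (3,3) (4,4)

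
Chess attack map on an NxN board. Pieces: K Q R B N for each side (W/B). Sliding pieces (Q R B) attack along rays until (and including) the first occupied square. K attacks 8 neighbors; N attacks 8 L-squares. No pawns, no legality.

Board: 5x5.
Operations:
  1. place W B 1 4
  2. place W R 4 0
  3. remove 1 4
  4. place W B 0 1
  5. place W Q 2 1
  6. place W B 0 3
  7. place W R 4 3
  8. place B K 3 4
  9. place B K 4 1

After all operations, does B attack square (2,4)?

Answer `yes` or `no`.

Op 1: place WB@(1,4)
Op 2: place WR@(4,0)
Op 3: remove (1,4)
Op 4: place WB@(0,1)
Op 5: place WQ@(2,1)
Op 6: place WB@(0,3)
Op 7: place WR@(4,3)
Op 8: place BK@(3,4)
Op 9: place BK@(4,1)
Per-piece attacks for B:
  BK@(3,4): attacks (3,3) (4,4) (2,4) (4,3) (2,3)
  BK@(4,1): attacks (4,2) (4,0) (3,1) (3,2) (3,0)
B attacks (2,4): yes

Answer: yes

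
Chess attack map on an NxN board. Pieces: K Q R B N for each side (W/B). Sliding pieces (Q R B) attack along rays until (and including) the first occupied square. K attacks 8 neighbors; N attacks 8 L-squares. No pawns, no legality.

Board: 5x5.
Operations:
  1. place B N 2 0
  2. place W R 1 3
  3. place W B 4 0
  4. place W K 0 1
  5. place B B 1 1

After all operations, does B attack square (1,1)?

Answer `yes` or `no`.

Answer: no

Derivation:
Op 1: place BN@(2,0)
Op 2: place WR@(1,3)
Op 3: place WB@(4,0)
Op 4: place WK@(0,1)
Op 5: place BB@(1,1)
Per-piece attacks for B:
  BB@(1,1): attacks (2,2) (3,3) (4,4) (2,0) (0,2) (0,0) [ray(1,-1) blocked at (2,0)]
  BN@(2,0): attacks (3,2) (4,1) (1,2) (0,1)
B attacks (1,1): no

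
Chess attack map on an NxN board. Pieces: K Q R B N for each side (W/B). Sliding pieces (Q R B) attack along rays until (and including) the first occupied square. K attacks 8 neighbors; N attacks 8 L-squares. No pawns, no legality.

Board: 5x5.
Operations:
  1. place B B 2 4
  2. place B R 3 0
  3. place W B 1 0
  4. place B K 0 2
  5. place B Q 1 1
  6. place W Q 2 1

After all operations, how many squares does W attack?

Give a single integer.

Op 1: place BB@(2,4)
Op 2: place BR@(3,0)
Op 3: place WB@(1,0)
Op 4: place BK@(0,2)
Op 5: place BQ@(1,1)
Op 6: place WQ@(2,1)
Per-piece attacks for W:
  WB@(1,0): attacks (2,1) (0,1) [ray(1,1) blocked at (2,1)]
  WQ@(2,1): attacks (2,2) (2,3) (2,4) (2,0) (3,1) (4,1) (1,1) (3,2) (4,3) (3,0) (1,2) (0,3) (1,0) [ray(0,1) blocked at (2,4); ray(-1,0) blocked at (1,1); ray(1,-1) blocked at (3,0); ray(-1,-1) blocked at (1,0)]
Union (15 distinct): (0,1) (0,3) (1,0) (1,1) (1,2) (2,0) (2,1) (2,2) (2,3) (2,4) (3,0) (3,1) (3,2) (4,1) (4,3)

Answer: 15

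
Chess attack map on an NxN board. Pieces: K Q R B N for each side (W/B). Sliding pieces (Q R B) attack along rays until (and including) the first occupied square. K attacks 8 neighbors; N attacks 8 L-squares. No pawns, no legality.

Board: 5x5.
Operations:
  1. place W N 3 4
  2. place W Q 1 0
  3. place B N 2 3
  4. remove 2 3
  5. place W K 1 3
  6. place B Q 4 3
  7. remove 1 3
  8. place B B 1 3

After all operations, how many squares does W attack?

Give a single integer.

Answer: 13

Derivation:
Op 1: place WN@(3,4)
Op 2: place WQ@(1,0)
Op 3: place BN@(2,3)
Op 4: remove (2,3)
Op 5: place WK@(1,3)
Op 6: place BQ@(4,3)
Op 7: remove (1,3)
Op 8: place BB@(1,3)
Per-piece attacks for W:
  WQ@(1,0): attacks (1,1) (1,2) (1,3) (2,0) (3,0) (4,0) (0,0) (2,1) (3,2) (4,3) (0,1) [ray(0,1) blocked at (1,3); ray(1,1) blocked at (4,3)]
  WN@(3,4): attacks (4,2) (2,2) (1,3)
Union (13 distinct): (0,0) (0,1) (1,1) (1,2) (1,3) (2,0) (2,1) (2,2) (3,0) (3,2) (4,0) (4,2) (4,3)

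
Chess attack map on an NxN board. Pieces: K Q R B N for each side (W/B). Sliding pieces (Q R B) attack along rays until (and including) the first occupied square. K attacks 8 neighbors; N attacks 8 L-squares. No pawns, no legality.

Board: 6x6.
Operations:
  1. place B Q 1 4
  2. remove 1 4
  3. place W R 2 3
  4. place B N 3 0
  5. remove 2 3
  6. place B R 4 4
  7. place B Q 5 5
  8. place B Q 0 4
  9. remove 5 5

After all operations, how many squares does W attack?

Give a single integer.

Op 1: place BQ@(1,4)
Op 2: remove (1,4)
Op 3: place WR@(2,3)
Op 4: place BN@(3,0)
Op 5: remove (2,3)
Op 6: place BR@(4,4)
Op 7: place BQ@(5,5)
Op 8: place BQ@(0,4)
Op 9: remove (5,5)
Per-piece attacks for W:
Union (0 distinct): (none)

Answer: 0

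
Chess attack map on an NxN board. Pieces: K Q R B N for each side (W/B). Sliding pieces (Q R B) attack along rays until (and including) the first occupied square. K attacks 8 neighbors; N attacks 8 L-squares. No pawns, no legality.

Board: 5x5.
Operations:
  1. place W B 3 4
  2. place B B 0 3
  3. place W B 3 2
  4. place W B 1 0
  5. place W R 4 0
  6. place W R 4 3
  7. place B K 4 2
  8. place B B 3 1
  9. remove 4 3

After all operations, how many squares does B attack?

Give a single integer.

Op 1: place WB@(3,4)
Op 2: place BB@(0,3)
Op 3: place WB@(3,2)
Op 4: place WB@(1,0)
Op 5: place WR@(4,0)
Op 6: place WR@(4,3)
Op 7: place BK@(4,2)
Op 8: place BB@(3,1)
Op 9: remove (4,3)
Per-piece attacks for B:
  BB@(0,3): attacks (1,4) (1,2) (2,1) (3,0)
  BB@(3,1): attacks (4,2) (4,0) (2,2) (1,3) (0,4) (2,0) [ray(1,1) blocked at (4,2); ray(1,-1) blocked at (4,0)]
  BK@(4,2): attacks (4,3) (4,1) (3,2) (3,3) (3,1)
Union (15 distinct): (0,4) (1,2) (1,3) (1,4) (2,0) (2,1) (2,2) (3,0) (3,1) (3,2) (3,3) (4,0) (4,1) (4,2) (4,3)

Answer: 15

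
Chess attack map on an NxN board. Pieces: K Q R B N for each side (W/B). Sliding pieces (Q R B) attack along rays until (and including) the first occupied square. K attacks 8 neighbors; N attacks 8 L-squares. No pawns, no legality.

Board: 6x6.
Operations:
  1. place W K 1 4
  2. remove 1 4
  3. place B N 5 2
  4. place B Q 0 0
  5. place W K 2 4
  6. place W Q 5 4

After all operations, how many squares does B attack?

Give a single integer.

Answer: 16

Derivation:
Op 1: place WK@(1,4)
Op 2: remove (1,4)
Op 3: place BN@(5,2)
Op 4: place BQ@(0,0)
Op 5: place WK@(2,4)
Op 6: place WQ@(5,4)
Per-piece attacks for B:
  BQ@(0,0): attacks (0,1) (0,2) (0,3) (0,4) (0,5) (1,0) (2,0) (3,0) (4,0) (5,0) (1,1) (2,2) (3,3) (4,4) (5,5)
  BN@(5,2): attacks (4,4) (3,3) (4,0) (3,1)
Union (16 distinct): (0,1) (0,2) (0,3) (0,4) (0,5) (1,0) (1,1) (2,0) (2,2) (3,0) (3,1) (3,3) (4,0) (4,4) (5,0) (5,5)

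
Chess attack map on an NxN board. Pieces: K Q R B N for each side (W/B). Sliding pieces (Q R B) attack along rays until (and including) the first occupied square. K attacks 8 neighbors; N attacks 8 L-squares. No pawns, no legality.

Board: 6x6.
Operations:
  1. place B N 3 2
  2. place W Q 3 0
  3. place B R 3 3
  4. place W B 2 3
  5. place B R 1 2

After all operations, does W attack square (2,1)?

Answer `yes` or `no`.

Op 1: place BN@(3,2)
Op 2: place WQ@(3,0)
Op 3: place BR@(3,3)
Op 4: place WB@(2,3)
Op 5: place BR@(1,2)
Per-piece attacks for W:
  WB@(2,3): attacks (3,4) (4,5) (3,2) (1,4) (0,5) (1,2) [ray(1,-1) blocked at (3,2); ray(-1,-1) blocked at (1,2)]
  WQ@(3,0): attacks (3,1) (3,2) (4,0) (5,0) (2,0) (1,0) (0,0) (4,1) (5,2) (2,1) (1,2) [ray(0,1) blocked at (3,2); ray(-1,1) blocked at (1,2)]
W attacks (2,1): yes

Answer: yes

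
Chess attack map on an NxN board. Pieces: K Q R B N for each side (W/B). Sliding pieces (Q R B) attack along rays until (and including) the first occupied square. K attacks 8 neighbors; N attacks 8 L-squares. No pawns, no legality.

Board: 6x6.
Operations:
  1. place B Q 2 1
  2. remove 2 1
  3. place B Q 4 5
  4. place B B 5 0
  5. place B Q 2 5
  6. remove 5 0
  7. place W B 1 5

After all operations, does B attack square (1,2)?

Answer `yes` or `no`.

Answer: yes

Derivation:
Op 1: place BQ@(2,1)
Op 2: remove (2,1)
Op 3: place BQ@(4,5)
Op 4: place BB@(5,0)
Op 5: place BQ@(2,5)
Op 6: remove (5,0)
Op 7: place WB@(1,5)
Per-piece attacks for B:
  BQ@(2,5): attacks (2,4) (2,3) (2,2) (2,1) (2,0) (3,5) (4,5) (1,5) (3,4) (4,3) (5,2) (1,4) (0,3) [ray(1,0) blocked at (4,5); ray(-1,0) blocked at (1,5)]
  BQ@(4,5): attacks (4,4) (4,3) (4,2) (4,1) (4,0) (5,5) (3,5) (2,5) (5,4) (3,4) (2,3) (1,2) (0,1) [ray(-1,0) blocked at (2,5)]
B attacks (1,2): yes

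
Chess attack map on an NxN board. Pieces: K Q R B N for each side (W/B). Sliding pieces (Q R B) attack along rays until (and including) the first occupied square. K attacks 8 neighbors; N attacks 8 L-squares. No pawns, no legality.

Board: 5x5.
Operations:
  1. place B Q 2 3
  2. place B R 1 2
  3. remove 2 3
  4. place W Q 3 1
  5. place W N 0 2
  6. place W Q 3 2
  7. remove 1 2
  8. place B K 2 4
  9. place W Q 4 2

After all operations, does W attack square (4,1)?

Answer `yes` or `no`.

Op 1: place BQ@(2,3)
Op 2: place BR@(1,2)
Op 3: remove (2,3)
Op 4: place WQ@(3,1)
Op 5: place WN@(0,2)
Op 6: place WQ@(3,2)
Op 7: remove (1,2)
Op 8: place BK@(2,4)
Op 9: place WQ@(4,2)
Per-piece attacks for W:
  WN@(0,2): attacks (1,4) (2,3) (1,0) (2,1)
  WQ@(3,1): attacks (3,2) (3,0) (4,1) (2,1) (1,1) (0,1) (4,2) (4,0) (2,2) (1,3) (0,4) (2,0) [ray(0,1) blocked at (3,2); ray(1,1) blocked at (4,2)]
  WQ@(3,2): attacks (3,3) (3,4) (3,1) (4,2) (2,2) (1,2) (0,2) (4,3) (4,1) (2,3) (1,4) (2,1) (1,0) [ray(0,-1) blocked at (3,1); ray(1,0) blocked at (4,2); ray(-1,0) blocked at (0,2)]
  WQ@(4,2): attacks (4,3) (4,4) (4,1) (4,0) (3,2) (3,3) (2,4) (3,1) [ray(-1,0) blocked at (3,2); ray(-1,1) blocked at (2,4); ray(-1,-1) blocked at (3,1)]
W attacks (4,1): yes

Answer: yes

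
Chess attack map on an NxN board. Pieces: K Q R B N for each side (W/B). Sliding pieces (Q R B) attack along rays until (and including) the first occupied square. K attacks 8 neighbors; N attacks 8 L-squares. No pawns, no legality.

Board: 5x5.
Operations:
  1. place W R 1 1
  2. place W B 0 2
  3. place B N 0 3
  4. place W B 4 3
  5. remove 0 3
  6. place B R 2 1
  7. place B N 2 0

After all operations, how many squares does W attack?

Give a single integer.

Op 1: place WR@(1,1)
Op 2: place WB@(0,2)
Op 3: place BN@(0,3)
Op 4: place WB@(4,3)
Op 5: remove (0,3)
Op 6: place BR@(2,1)
Op 7: place BN@(2,0)
Per-piece attacks for W:
  WB@(0,2): attacks (1,3) (2,4) (1,1) [ray(1,-1) blocked at (1,1)]
  WR@(1,1): attacks (1,2) (1,3) (1,4) (1,0) (2,1) (0,1) [ray(1,0) blocked at (2,1)]
  WB@(4,3): attacks (3,4) (3,2) (2,1) [ray(-1,-1) blocked at (2,1)]
Union (10 distinct): (0,1) (1,0) (1,1) (1,2) (1,3) (1,4) (2,1) (2,4) (3,2) (3,4)

Answer: 10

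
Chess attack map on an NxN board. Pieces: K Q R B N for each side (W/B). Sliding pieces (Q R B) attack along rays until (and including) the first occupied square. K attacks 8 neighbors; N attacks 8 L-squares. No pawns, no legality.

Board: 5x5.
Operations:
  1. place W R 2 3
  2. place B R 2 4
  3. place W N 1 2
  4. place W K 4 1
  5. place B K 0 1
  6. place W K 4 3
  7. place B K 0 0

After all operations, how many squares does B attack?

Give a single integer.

Answer: 11

Derivation:
Op 1: place WR@(2,3)
Op 2: place BR@(2,4)
Op 3: place WN@(1,2)
Op 4: place WK@(4,1)
Op 5: place BK@(0,1)
Op 6: place WK@(4,3)
Op 7: place BK@(0,0)
Per-piece attacks for B:
  BK@(0,0): attacks (0,1) (1,0) (1,1)
  BK@(0,1): attacks (0,2) (0,0) (1,1) (1,2) (1,0)
  BR@(2,4): attacks (2,3) (3,4) (4,4) (1,4) (0,4) [ray(0,-1) blocked at (2,3)]
Union (11 distinct): (0,0) (0,1) (0,2) (0,4) (1,0) (1,1) (1,2) (1,4) (2,3) (3,4) (4,4)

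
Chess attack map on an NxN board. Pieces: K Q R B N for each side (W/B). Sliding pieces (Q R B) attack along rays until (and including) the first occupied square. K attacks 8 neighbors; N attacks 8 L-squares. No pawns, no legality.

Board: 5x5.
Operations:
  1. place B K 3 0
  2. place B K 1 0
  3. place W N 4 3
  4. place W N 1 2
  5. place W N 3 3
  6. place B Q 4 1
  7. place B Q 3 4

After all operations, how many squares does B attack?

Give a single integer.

Op 1: place BK@(3,0)
Op 2: place BK@(1,0)
Op 3: place WN@(4,3)
Op 4: place WN@(1,2)
Op 5: place WN@(3,3)
Op 6: place BQ@(4,1)
Op 7: place BQ@(3,4)
Per-piece attacks for B:
  BK@(1,0): attacks (1,1) (2,0) (0,0) (2,1) (0,1)
  BK@(3,0): attacks (3,1) (4,0) (2,0) (4,1) (2,1)
  BQ@(3,4): attacks (3,3) (4,4) (2,4) (1,4) (0,4) (4,3) (2,3) (1,2) [ray(0,-1) blocked at (3,3); ray(1,-1) blocked at (4,3); ray(-1,-1) blocked at (1,2)]
  BQ@(4,1): attacks (4,2) (4,3) (4,0) (3,1) (2,1) (1,1) (0,1) (3,2) (2,3) (1,4) (3,0) [ray(0,1) blocked at (4,3); ray(-1,-1) blocked at (3,0)]
Union (19 distinct): (0,0) (0,1) (0,4) (1,1) (1,2) (1,4) (2,0) (2,1) (2,3) (2,4) (3,0) (3,1) (3,2) (3,3) (4,0) (4,1) (4,2) (4,3) (4,4)

Answer: 19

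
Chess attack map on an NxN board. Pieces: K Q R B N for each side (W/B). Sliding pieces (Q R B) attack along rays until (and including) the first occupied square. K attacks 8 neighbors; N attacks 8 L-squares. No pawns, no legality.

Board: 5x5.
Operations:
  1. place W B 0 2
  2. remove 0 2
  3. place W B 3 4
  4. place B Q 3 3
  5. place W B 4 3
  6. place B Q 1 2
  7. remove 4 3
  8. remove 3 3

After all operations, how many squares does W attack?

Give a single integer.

Answer: 3

Derivation:
Op 1: place WB@(0,2)
Op 2: remove (0,2)
Op 3: place WB@(3,4)
Op 4: place BQ@(3,3)
Op 5: place WB@(4,3)
Op 6: place BQ@(1,2)
Op 7: remove (4,3)
Op 8: remove (3,3)
Per-piece attacks for W:
  WB@(3,4): attacks (4,3) (2,3) (1,2) [ray(-1,-1) blocked at (1,2)]
Union (3 distinct): (1,2) (2,3) (4,3)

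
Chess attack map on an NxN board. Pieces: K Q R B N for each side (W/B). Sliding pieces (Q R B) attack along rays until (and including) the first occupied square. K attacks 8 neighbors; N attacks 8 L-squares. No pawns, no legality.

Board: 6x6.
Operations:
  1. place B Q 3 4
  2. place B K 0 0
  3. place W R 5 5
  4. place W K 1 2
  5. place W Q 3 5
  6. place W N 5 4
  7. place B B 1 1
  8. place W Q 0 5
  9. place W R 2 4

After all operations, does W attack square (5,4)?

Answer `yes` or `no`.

Op 1: place BQ@(3,4)
Op 2: place BK@(0,0)
Op 3: place WR@(5,5)
Op 4: place WK@(1,2)
Op 5: place WQ@(3,5)
Op 6: place WN@(5,4)
Op 7: place BB@(1,1)
Op 8: place WQ@(0,5)
Op 9: place WR@(2,4)
Per-piece attacks for W:
  WQ@(0,5): attacks (0,4) (0,3) (0,2) (0,1) (0,0) (1,5) (2,5) (3,5) (1,4) (2,3) (3,2) (4,1) (5,0) [ray(0,-1) blocked at (0,0); ray(1,0) blocked at (3,5)]
  WK@(1,2): attacks (1,3) (1,1) (2,2) (0,2) (2,3) (2,1) (0,3) (0,1)
  WR@(2,4): attacks (2,5) (2,3) (2,2) (2,1) (2,0) (3,4) (1,4) (0,4) [ray(1,0) blocked at (3,4)]
  WQ@(3,5): attacks (3,4) (4,5) (5,5) (2,5) (1,5) (0,5) (4,4) (5,3) (2,4) [ray(0,-1) blocked at (3,4); ray(1,0) blocked at (5,5); ray(-1,0) blocked at (0,5); ray(-1,-1) blocked at (2,4)]
  WN@(5,4): attacks (3,5) (4,2) (3,3)
  WR@(5,5): attacks (5,4) (4,5) (3,5) [ray(0,-1) blocked at (5,4); ray(-1,0) blocked at (3,5)]
W attacks (5,4): yes

Answer: yes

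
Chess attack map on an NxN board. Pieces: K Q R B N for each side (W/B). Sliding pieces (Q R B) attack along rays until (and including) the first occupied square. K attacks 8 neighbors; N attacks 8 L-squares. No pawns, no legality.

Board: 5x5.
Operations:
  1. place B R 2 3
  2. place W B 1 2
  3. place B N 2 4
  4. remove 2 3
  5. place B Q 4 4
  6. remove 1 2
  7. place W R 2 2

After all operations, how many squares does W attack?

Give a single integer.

Op 1: place BR@(2,3)
Op 2: place WB@(1,2)
Op 3: place BN@(2,4)
Op 4: remove (2,3)
Op 5: place BQ@(4,4)
Op 6: remove (1,2)
Op 7: place WR@(2,2)
Per-piece attacks for W:
  WR@(2,2): attacks (2,3) (2,4) (2,1) (2,0) (3,2) (4,2) (1,2) (0,2) [ray(0,1) blocked at (2,4)]
Union (8 distinct): (0,2) (1,2) (2,0) (2,1) (2,3) (2,4) (3,2) (4,2)

Answer: 8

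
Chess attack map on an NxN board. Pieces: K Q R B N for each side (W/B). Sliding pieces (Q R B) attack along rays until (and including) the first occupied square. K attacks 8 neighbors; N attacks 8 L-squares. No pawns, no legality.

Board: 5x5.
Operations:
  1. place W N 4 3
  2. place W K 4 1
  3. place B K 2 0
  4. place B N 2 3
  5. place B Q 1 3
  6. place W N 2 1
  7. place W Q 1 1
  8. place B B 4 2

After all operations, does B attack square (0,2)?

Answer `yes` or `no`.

Op 1: place WN@(4,3)
Op 2: place WK@(4,1)
Op 3: place BK@(2,0)
Op 4: place BN@(2,3)
Op 5: place BQ@(1,3)
Op 6: place WN@(2,1)
Op 7: place WQ@(1,1)
Op 8: place BB@(4,2)
Per-piece attacks for B:
  BQ@(1,3): attacks (1,4) (1,2) (1,1) (2,3) (0,3) (2,4) (2,2) (3,1) (4,0) (0,4) (0,2) [ray(0,-1) blocked at (1,1); ray(1,0) blocked at (2,3)]
  BK@(2,0): attacks (2,1) (3,0) (1,0) (3,1) (1,1)
  BN@(2,3): attacks (4,4) (0,4) (3,1) (4,2) (1,1) (0,2)
  BB@(4,2): attacks (3,3) (2,4) (3,1) (2,0) [ray(-1,-1) blocked at (2,0)]
B attacks (0,2): yes

Answer: yes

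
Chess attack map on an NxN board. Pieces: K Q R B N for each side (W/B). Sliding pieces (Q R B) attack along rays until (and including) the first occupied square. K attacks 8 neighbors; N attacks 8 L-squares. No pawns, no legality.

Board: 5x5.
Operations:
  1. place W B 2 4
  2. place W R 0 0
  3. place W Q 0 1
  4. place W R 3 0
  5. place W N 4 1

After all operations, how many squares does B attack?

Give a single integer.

Op 1: place WB@(2,4)
Op 2: place WR@(0,0)
Op 3: place WQ@(0,1)
Op 4: place WR@(3,0)
Op 5: place WN@(4,1)
Per-piece attacks for B:
Union (0 distinct): (none)

Answer: 0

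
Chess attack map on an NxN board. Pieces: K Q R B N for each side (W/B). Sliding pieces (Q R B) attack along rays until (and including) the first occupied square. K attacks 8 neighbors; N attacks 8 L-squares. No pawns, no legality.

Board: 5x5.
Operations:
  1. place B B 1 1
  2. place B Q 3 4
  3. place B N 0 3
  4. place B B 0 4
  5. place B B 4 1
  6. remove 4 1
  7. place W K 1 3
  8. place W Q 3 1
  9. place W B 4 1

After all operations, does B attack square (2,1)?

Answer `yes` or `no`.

Answer: no

Derivation:
Op 1: place BB@(1,1)
Op 2: place BQ@(3,4)
Op 3: place BN@(0,3)
Op 4: place BB@(0,4)
Op 5: place BB@(4,1)
Op 6: remove (4,1)
Op 7: place WK@(1,3)
Op 8: place WQ@(3,1)
Op 9: place WB@(4,1)
Per-piece attacks for B:
  BN@(0,3): attacks (2,4) (1,1) (2,2)
  BB@(0,4): attacks (1,3) [ray(1,-1) blocked at (1,3)]
  BB@(1,1): attacks (2,2) (3,3) (4,4) (2,0) (0,2) (0,0)
  BQ@(3,4): attacks (3,3) (3,2) (3,1) (4,4) (2,4) (1,4) (0,4) (4,3) (2,3) (1,2) (0,1) [ray(0,-1) blocked at (3,1); ray(-1,0) blocked at (0,4)]
B attacks (2,1): no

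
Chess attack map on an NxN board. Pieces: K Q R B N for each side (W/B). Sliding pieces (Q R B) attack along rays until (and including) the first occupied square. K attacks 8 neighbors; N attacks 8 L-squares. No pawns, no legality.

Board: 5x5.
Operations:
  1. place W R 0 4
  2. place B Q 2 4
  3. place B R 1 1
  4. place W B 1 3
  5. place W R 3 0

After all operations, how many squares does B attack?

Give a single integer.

Op 1: place WR@(0,4)
Op 2: place BQ@(2,4)
Op 3: place BR@(1,1)
Op 4: place WB@(1,3)
Op 5: place WR@(3,0)
Per-piece attacks for B:
  BR@(1,1): attacks (1,2) (1,3) (1,0) (2,1) (3,1) (4,1) (0,1) [ray(0,1) blocked at (1,3)]
  BQ@(2,4): attacks (2,3) (2,2) (2,1) (2,0) (3,4) (4,4) (1,4) (0,4) (3,3) (4,2) (1,3) [ray(-1,0) blocked at (0,4); ray(-1,-1) blocked at (1,3)]
Union (16 distinct): (0,1) (0,4) (1,0) (1,2) (1,3) (1,4) (2,0) (2,1) (2,2) (2,3) (3,1) (3,3) (3,4) (4,1) (4,2) (4,4)

Answer: 16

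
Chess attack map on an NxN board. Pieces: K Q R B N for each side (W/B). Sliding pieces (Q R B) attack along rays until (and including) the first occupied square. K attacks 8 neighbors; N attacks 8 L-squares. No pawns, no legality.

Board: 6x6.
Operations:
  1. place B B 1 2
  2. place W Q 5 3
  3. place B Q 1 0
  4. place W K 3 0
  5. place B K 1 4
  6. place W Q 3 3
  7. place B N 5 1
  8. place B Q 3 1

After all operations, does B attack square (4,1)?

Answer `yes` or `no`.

Op 1: place BB@(1,2)
Op 2: place WQ@(5,3)
Op 3: place BQ@(1,0)
Op 4: place WK@(3,0)
Op 5: place BK@(1,4)
Op 6: place WQ@(3,3)
Op 7: place BN@(5,1)
Op 8: place BQ@(3,1)
Per-piece attacks for B:
  BQ@(1,0): attacks (1,1) (1,2) (2,0) (3,0) (0,0) (2,1) (3,2) (4,3) (5,4) (0,1) [ray(0,1) blocked at (1,2); ray(1,0) blocked at (3,0)]
  BB@(1,2): attacks (2,3) (3,4) (4,5) (2,1) (3,0) (0,3) (0,1) [ray(1,-1) blocked at (3,0)]
  BK@(1,4): attacks (1,5) (1,3) (2,4) (0,4) (2,5) (2,3) (0,5) (0,3)
  BQ@(3,1): attacks (3,2) (3,3) (3,0) (4,1) (5,1) (2,1) (1,1) (0,1) (4,2) (5,3) (4,0) (2,2) (1,3) (0,4) (2,0) [ray(0,1) blocked at (3,3); ray(0,-1) blocked at (3,0); ray(1,0) blocked at (5,1); ray(1,1) blocked at (5,3)]
  BN@(5,1): attacks (4,3) (3,2) (3,0)
B attacks (4,1): yes

Answer: yes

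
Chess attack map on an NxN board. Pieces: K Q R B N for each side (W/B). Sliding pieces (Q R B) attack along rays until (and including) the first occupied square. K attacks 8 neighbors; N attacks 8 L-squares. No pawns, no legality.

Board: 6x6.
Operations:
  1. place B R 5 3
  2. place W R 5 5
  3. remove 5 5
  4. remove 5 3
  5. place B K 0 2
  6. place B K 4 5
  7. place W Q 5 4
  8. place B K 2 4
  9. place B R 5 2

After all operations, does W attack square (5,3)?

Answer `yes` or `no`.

Op 1: place BR@(5,3)
Op 2: place WR@(5,5)
Op 3: remove (5,5)
Op 4: remove (5,3)
Op 5: place BK@(0,2)
Op 6: place BK@(4,5)
Op 7: place WQ@(5,4)
Op 8: place BK@(2,4)
Op 9: place BR@(5,2)
Per-piece attacks for W:
  WQ@(5,4): attacks (5,5) (5,3) (5,2) (4,4) (3,4) (2,4) (4,5) (4,3) (3,2) (2,1) (1,0) [ray(0,-1) blocked at (5,2); ray(-1,0) blocked at (2,4); ray(-1,1) blocked at (4,5)]
W attacks (5,3): yes

Answer: yes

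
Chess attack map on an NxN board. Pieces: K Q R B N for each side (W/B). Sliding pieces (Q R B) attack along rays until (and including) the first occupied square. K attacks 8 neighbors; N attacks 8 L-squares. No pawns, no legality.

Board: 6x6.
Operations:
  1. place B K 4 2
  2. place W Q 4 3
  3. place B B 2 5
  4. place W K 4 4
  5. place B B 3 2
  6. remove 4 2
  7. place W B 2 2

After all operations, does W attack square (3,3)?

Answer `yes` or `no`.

Answer: yes

Derivation:
Op 1: place BK@(4,2)
Op 2: place WQ@(4,3)
Op 3: place BB@(2,5)
Op 4: place WK@(4,4)
Op 5: place BB@(3,2)
Op 6: remove (4,2)
Op 7: place WB@(2,2)
Per-piece attacks for W:
  WB@(2,2): attacks (3,3) (4,4) (3,1) (4,0) (1,3) (0,4) (1,1) (0,0) [ray(1,1) blocked at (4,4)]
  WQ@(4,3): attacks (4,4) (4,2) (4,1) (4,0) (5,3) (3,3) (2,3) (1,3) (0,3) (5,4) (5,2) (3,4) (2,5) (3,2) [ray(0,1) blocked at (4,4); ray(-1,1) blocked at (2,5); ray(-1,-1) blocked at (3,2)]
  WK@(4,4): attacks (4,5) (4,3) (5,4) (3,4) (5,5) (5,3) (3,5) (3,3)
W attacks (3,3): yes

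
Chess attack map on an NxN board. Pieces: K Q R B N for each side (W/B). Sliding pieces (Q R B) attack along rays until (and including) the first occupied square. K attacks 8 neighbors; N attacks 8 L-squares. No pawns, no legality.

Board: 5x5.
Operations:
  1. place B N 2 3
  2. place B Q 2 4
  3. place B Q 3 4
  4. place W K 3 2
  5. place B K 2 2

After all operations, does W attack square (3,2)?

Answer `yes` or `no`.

Op 1: place BN@(2,3)
Op 2: place BQ@(2,4)
Op 3: place BQ@(3,4)
Op 4: place WK@(3,2)
Op 5: place BK@(2,2)
Per-piece attacks for W:
  WK@(3,2): attacks (3,3) (3,1) (4,2) (2,2) (4,3) (4,1) (2,3) (2,1)
W attacks (3,2): no

Answer: no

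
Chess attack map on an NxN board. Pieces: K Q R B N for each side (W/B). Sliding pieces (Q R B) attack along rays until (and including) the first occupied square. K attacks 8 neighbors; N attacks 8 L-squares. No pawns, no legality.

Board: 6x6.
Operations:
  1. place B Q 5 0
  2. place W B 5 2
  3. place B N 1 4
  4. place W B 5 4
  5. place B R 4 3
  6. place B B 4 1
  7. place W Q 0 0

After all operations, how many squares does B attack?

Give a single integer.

Answer: 22

Derivation:
Op 1: place BQ@(5,0)
Op 2: place WB@(5,2)
Op 3: place BN@(1,4)
Op 4: place WB@(5,4)
Op 5: place BR@(4,3)
Op 6: place BB@(4,1)
Op 7: place WQ@(0,0)
Per-piece attacks for B:
  BN@(1,4): attacks (3,5) (2,2) (3,3) (0,2)
  BB@(4,1): attacks (5,2) (5,0) (3,2) (2,3) (1,4) (3,0) [ray(1,1) blocked at (5,2); ray(1,-1) blocked at (5,0); ray(-1,1) blocked at (1,4)]
  BR@(4,3): attacks (4,4) (4,5) (4,2) (4,1) (5,3) (3,3) (2,3) (1,3) (0,3) [ray(0,-1) blocked at (4,1)]
  BQ@(5,0): attacks (5,1) (5,2) (4,0) (3,0) (2,0) (1,0) (0,0) (4,1) [ray(0,1) blocked at (5,2); ray(-1,0) blocked at (0,0); ray(-1,1) blocked at (4,1)]
Union (22 distinct): (0,0) (0,2) (0,3) (1,0) (1,3) (1,4) (2,0) (2,2) (2,3) (3,0) (3,2) (3,3) (3,5) (4,0) (4,1) (4,2) (4,4) (4,5) (5,0) (5,1) (5,2) (5,3)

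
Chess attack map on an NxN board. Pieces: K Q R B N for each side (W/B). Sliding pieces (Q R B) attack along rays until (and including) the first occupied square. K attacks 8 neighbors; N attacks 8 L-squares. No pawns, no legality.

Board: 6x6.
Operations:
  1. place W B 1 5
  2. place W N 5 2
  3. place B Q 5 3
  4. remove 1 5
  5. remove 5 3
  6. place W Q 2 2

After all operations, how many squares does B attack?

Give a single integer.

Answer: 0

Derivation:
Op 1: place WB@(1,5)
Op 2: place WN@(5,2)
Op 3: place BQ@(5,3)
Op 4: remove (1,5)
Op 5: remove (5,3)
Op 6: place WQ@(2,2)
Per-piece attacks for B:
Union (0 distinct): (none)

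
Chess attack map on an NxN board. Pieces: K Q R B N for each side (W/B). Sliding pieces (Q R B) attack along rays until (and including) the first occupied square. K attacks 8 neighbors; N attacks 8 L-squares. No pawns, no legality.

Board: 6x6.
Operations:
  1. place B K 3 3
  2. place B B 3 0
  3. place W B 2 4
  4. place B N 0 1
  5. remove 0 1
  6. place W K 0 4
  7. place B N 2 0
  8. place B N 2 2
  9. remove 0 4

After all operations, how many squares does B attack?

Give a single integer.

Op 1: place BK@(3,3)
Op 2: place BB@(3,0)
Op 3: place WB@(2,4)
Op 4: place BN@(0,1)
Op 5: remove (0,1)
Op 6: place WK@(0,4)
Op 7: place BN@(2,0)
Op 8: place BN@(2,2)
Op 9: remove (0,4)
Per-piece attacks for B:
  BN@(2,0): attacks (3,2) (4,1) (1,2) (0,1)
  BN@(2,2): attacks (3,4) (4,3) (1,4) (0,3) (3,0) (4,1) (1,0) (0,1)
  BB@(3,0): attacks (4,1) (5,2) (2,1) (1,2) (0,3)
  BK@(3,3): attacks (3,4) (3,2) (4,3) (2,3) (4,4) (4,2) (2,4) (2,2)
Union (17 distinct): (0,1) (0,3) (1,0) (1,2) (1,4) (2,1) (2,2) (2,3) (2,4) (3,0) (3,2) (3,4) (4,1) (4,2) (4,3) (4,4) (5,2)

Answer: 17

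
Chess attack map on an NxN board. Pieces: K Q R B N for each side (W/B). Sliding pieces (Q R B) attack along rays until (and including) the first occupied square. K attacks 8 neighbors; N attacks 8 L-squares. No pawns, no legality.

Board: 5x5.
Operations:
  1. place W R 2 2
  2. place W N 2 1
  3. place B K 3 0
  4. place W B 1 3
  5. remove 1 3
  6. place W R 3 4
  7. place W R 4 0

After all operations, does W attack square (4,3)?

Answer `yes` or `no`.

Answer: yes

Derivation:
Op 1: place WR@(2,2)
Op 2: place WN@(2,1)
Op 3: place BK@(3,0)
Op 4: place WB@(1,3)
Op 5: remove (1,3)
Op 6: place WR@(3,4)
Op 7: place WR@(4,0)
Per-piece attacks for W:
  WN@(2,1): attacks (3,3) (4,2) (1,3) (0,2) (4,0) (0,0)
  WR@(2,2): attacks (2,3) (2,4) (2,1) (3,2) (4,2) (1,2) (0,2) [ray(0,-1) blocked at (2,1)]
  WR@(3,4): attacks (3,3) (3,2) (3,1) (3,0) (4,4) (2,4) (1,4) (0,4) [ray(0,-1) blocked at (3,0)]
  WR@(4,0): attacks (4,1) (4,2) (4,3) (4,4) (3,0) [ray(-1,0) blocked at (3,0)]
W attacks (4,3): yes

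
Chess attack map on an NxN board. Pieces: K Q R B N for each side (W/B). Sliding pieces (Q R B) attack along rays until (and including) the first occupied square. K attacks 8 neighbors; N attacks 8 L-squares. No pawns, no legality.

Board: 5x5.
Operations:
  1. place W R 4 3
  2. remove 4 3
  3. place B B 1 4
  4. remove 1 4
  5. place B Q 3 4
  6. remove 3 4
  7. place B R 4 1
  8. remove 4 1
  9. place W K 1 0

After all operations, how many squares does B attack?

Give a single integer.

Answer: 0

Derivation:
Op 1: place WR@(4,3)
Op 2: remove (4,3)
Op 3: place BB@(1,4)
Op 4: remove (1,4)
Op 5: place BQ@(3,4)
Op 6: remove (3,4)
Op 7: place BR@(4,1)
Op 8: remove (4,1)
Op 9: place WK@(1,0)
Per-piece attacks for B:
Union (0 distinct): (none)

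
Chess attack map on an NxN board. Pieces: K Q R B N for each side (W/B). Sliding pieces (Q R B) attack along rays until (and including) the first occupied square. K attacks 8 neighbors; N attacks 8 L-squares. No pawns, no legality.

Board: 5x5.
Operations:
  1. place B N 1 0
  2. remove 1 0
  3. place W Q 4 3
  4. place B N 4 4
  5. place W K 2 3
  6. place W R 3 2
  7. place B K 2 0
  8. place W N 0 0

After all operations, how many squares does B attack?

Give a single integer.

Op 1: place BN@(1,0)
Op 2: remove (1,0)
Op 3: place WQ@(4,3)
Op 4: place BN@(4,4)
Op 5: place WK@(2,3)
Op 6: place WR@(3,2)
Op 7: place BK@(2,0)
Op 8: place WN@(0,0)
Per-piece attacks for B:
  BK@(2,0): attacks (2,1) (3,0) (1,0) (3,1) (1,1)
  BN@(4,4): attacks (3,2) (2,3)
Union (7 distinct): (1,0) (1,1) (2,1) (2,3) (3,0) (3,1) (3,2)

Answer: 7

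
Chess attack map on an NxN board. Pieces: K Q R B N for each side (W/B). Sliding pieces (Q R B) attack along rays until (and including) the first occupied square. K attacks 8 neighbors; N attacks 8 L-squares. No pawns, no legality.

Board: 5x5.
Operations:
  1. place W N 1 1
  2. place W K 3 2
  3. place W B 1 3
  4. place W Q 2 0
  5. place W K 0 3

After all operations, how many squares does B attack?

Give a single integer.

Op 1: place WN@(1,1)
Op 2: place WK@(3,2)
Op 3: place WB@(1,3)
Op 4: place WQ@(2,0)
Op 5: place WK@(0,3)
Per-piece attacks for B:
Union (0 distinct): (none)

Answer: 0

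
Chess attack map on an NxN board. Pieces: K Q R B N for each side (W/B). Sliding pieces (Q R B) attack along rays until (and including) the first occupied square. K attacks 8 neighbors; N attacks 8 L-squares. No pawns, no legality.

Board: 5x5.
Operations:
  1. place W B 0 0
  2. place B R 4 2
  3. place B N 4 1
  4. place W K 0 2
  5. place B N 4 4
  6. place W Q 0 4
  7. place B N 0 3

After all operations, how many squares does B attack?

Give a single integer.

Op 1: place WB@(0,0)
Op 2: place BR@(4,2)
Op 3: place BN@(4,1)
Op 4: place WK@(0,2)
Op 5: place BN@(4,4)
Op 6: place WQ@(0,4)
Op 7: place BN@(0,3)
Per-piece attacks for B:
  BN@(0,3): attacks (2,4) (1,1) (2,2)
  BN@(4,1): attacks (3,3) (2,2) (2,0)
  BR@(4,2): attacks (4,3) (4,4) (4,1) (3,2) (2,2) (1,2) (0,2) [ray(0,1) blocked at (4,4); ray(0,-1) blocked at (4,1); ray(-1,0) blocked at (0,2)]
  BN@(4,4): attacks (3,2) (2,3)
Union (12 distinct): (0,2) (1,1) (1,2) (2,0) (2,2) (2,3) (2,4) (3,2) (3,3) (4,1) (4,3) (4,4)

Answer: 12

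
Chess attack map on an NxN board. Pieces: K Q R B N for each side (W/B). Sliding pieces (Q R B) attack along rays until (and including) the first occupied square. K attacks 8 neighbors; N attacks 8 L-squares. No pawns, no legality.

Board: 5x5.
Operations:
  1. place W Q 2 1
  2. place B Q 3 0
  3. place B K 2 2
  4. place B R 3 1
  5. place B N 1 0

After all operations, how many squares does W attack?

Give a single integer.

Op 1: place WQ@(2,1)
Op 2: place BQ@(3,0)
Op 3: place BK@(2,2)
Op 4: place BR@(3,1)
Op 5: place BN@(1,0)
Per-piece attacks for W:
  WQ@(2,1): attacks (2,2) (2,0) (3,1) (1,1) (0,1) (3,2) (4,3) (3,0) (1,2) (0,3) (1,0) [ray(0,1) blocked at (2,2); ray(1,0) blocked at (3,1); ray(1,-1) blocked at (3,0); ray(-1,-1) blocked at (1,0)]
Union (11 distinct): (0,1) (0,3) (1,0) (1,1) (1,2) (2,0) (2,2) (3,0) (3,1) (3,2) (4,3)

Answer: 11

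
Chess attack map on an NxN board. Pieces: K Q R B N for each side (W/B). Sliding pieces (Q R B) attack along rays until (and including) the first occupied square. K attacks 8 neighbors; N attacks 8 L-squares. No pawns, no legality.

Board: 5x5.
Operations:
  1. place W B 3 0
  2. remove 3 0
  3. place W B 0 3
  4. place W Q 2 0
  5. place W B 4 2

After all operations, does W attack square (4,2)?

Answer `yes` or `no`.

Op 1: place WB@(3,0)
Op 2: remove (3,0)
Op 3: place WB@(0,3)
Op 4: place WQ@(2,0)
Op 5: place WB@(4,2)
Per-piece attacks for W:
  WB@(0,3): attacks (1,4) (1,2) (2,1) (3,0)
  WQ@(2,0): attacks (2,1) (2,2) (2,3) (2,4) (3,0) (4,0) (1,0) (0,0) (3,1) (4,2) (1,1) (0,2) [ray(1,1) blocked at (4,2)]
  WB@(4,2): attacks (3,3) (2,4) (3,1) (2,0) [ray(-1,-1) blocked at (2,0)]
W attacks (4,2): yes

Answer: yes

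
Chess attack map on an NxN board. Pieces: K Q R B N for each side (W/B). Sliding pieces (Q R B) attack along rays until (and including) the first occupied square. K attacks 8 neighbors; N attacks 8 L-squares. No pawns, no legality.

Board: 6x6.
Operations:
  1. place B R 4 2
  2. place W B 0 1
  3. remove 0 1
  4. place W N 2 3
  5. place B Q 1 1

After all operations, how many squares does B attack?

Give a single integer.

Op 1: place BR@(4,2)
Op 2: place WB@(0,1)
Op 3: remove (0,1)
Op 4: place WN@(2,3)
Op 5: place BQ@(1,1)
Per-piece attacks for B:
  BQ@(1,1): attacks (1,2) (1,3) (1,4) (1,5) (1,0) (2,1) (3,1) (4,1) (5,1) (0,1) (2,2) (3,3) (4,4) (5,5) (2,0) (0,2) (0,0)
  BR@(4,2): attacks (4,3) (4,4) (4,5) (4,1) (4,0) (5,2) (3,2) (2,2) (1,2) (0,2)
Union (22 distinct): (0,0) (0,1) (0,2) (1,0) (1,2) (1,3) (1,4) (1,5) (2,0) (2,1) (2,2) (3,1) (3,2) (3,3) (4,0) (4,1) (4,3) (4,4) (4,5) (5,1) (5,2) (5,5)

Answer: 22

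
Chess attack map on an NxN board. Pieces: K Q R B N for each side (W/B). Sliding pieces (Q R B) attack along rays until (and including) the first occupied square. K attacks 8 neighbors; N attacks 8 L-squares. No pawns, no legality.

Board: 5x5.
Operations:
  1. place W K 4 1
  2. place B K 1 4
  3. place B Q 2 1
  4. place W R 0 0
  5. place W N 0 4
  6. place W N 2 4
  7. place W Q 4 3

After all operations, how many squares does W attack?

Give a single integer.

Answer: 20

Derivation:
Op 1: place WK@(4,1)
Op 2: place BK@(1,4)
Op 3: place BQ@(2,1)
Op 4: place WR@(0,0)
Op 5: place WN@(0,4)
Op 6: place WN@(2,4)
Op 7: place WQ@(4,3)
Per-piece attacks for W:
  WR@(0,0): attacks (0,1) (0,2) (0,3) (0,4) (1,0) (2,0) (3,0) (4,0) [ray(0,1) blocked at (0,4)]
  WN@(0,4): attacks (1,2) (2,3)
  WN@(2,4): attacks (3,2) (4,3) (1,2) (0,3)
  WK@(4,1): attacks (4,2) (4,0) (3,1) (3,2) (3,0)
  WQ@(4,3): attacks (4,4) (4,2) (4,1) (3,3) (2,3) (1,3) (0,3) (3,4) (3,2) (2,1) [ray(0,-1) blocked at (4,1); ray(-1,-1) blocked at (2,1)]
Union (20 distinct): (0,1) (0,2) (0,3) (0,4) (1,0) (1,2) (1,3) (2,0) (2,1) (2,3) (3,0) (3,1) (3,2) (3,3) (3,4) (4,0) (4,1) (4,2) (4,3) (4,4)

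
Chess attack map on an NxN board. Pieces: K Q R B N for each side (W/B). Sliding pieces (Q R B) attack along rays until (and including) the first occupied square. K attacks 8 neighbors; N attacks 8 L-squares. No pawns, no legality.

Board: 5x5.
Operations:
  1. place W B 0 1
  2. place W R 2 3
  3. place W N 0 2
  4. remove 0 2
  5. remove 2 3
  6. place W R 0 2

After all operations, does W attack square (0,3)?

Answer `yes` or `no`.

Op 1: place WB@(0,1)
Op 2: place WR@(2,3)
Op 3: place WN@(0,2)
Op 4: remove (0,2)
Op 5: remove (2,3)
Op 6: place WR@(0,2)
Per-piece attacks for W:
  WB@(0,1): attacks (1,2) (2,3) (3,4) (1,0)
  WR@(0,2): attacks (0,3) (0,4) (0,1) (1,2) (2,2) (3,2) (4,2) [ray(0,-1) blocked at (0,1)]
W attacks (0,3): yes

Answer: yes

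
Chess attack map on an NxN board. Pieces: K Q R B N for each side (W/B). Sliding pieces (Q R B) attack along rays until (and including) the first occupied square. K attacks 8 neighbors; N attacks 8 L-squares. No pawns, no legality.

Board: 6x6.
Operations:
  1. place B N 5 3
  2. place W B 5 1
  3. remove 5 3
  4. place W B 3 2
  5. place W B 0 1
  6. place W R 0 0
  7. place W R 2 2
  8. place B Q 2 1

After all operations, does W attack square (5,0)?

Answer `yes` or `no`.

Op 1: place BN@(5,3)
Op 2: place WB@(5,1)
Op 3: remove (5,3)
Op 4: place WB@(3,2)
Op 5: place WB@(0,1)
Op 6: place WR@(0,0)
Op 7: place WR@(2,2)
Op 8: place BQ@(2,1)
Per-piece attacks for W:
  WR@(0,0): attacks (0,1) (1,0) (2,0) (3,0) (4,0) (5,0) [ray(0,1) blocked at (0,1)]
  WB@(0,1): attacks (1,2) (2,3) (3,4) (4,5) (1,0)
  WR@(2,2): attacks (2,3) (2,4) (2,5) (2,1) (3,2) (1,2) (0,2) [ray(0,-1) blocked at (2,1); ray(1,0) blocked at (3,2)]
  WB@(3,2): attacks (4,3) (5,4) (4,1) (5,0) (2,3) (1,4) (0,5) (2,1) [ray(-1,-1) blocked at (2,1)]
  WB@(5,1): attacks (4,2) (3,3) (2,4) (1,5) (4,0)
W attacks (5,0): yes

Answer: yes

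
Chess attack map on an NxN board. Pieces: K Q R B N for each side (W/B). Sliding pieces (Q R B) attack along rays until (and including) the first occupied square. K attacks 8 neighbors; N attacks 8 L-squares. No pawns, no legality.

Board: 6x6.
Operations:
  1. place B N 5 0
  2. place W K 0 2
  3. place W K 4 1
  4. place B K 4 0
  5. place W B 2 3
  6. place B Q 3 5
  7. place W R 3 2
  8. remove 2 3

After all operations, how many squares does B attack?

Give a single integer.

Answer: 19

Derivation:
Op 1: place BN@(5,0)
Op 2: place WK@(0,2)
Op 3: place WK@(4,1)
Op 4: place BK@(4,0)
Op 5: place WB@(2,3)
Op 6: place BQ@(3,5)
Op 7: place WR@(3,2)
Op 8: remove (2,3)
Per-piece attacks for B:
  BQ@(3,5): attacks (3,4) (3,3) (3,2) (4,5) (5,5) (2,5) (1,5) (0,5) (4,4) (5,3) (2,4) (1,3) (0,2) [ray(0,-1) blocked at (3,2); ray(-1,-1) blocked at (0,2)]
  BK@(4,0): attacks (4,1) (5,0) (3,0) (5,1) (3,1)
  BN@(5,0): attacks (4,2) (3,1)
Union (19 distinct): (0,2) (0,5) (1,3) (1,5) (2,4) (2,5) (3,0) (3,1) (3,2) (3,3) (3,4) (4,1) (4,2) (4,4) (4,5) (5,0) (5,1) (5,3) (5,5)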